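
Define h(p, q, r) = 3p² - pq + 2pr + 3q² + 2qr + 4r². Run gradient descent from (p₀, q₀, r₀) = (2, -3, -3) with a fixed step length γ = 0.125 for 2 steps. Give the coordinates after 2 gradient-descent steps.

(0.1875, 0.109375, -0.28125)

∇h = (6p - q + 2r, -p + 6q + 2r, 2p + 2q + 8r)
Step 1: at (2, -3, -3), ∇h = (9, -26, -26) → (2, -3, -3) − 0.125·(9, -26, -26) = (0.875, 0.25, 0.25)
Step 2: at (0.875, 0.25, 0.25), ∇h = (5.5, 1.125, 4.25) → (0.875, 0.25, 0.25) − 0.125·(5.5, 1.125, 4.25) = (0.1875, 0.109375, -0.28125)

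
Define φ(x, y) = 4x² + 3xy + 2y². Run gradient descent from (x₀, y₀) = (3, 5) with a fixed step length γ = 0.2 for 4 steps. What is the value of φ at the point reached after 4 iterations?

62.38502912

∇φ = (8x + 3y, 3x + 4y)
(x₁, y₁) = (3, 5) − 0.2·(39, 29) = (-4.8, -0.8)
(x₂, y₂) = (-4.8, -0.8) − 0.2·(-40.8, -17.6) = (3.36, 2.72)
(x₃, y₃) = (3.36, 2.72) − 0.2·(35.04, 20.96) = (-3.648, -1.472)
(x₄, y₄) = (-3.648, -1.472) − 0.2·(-33.6, -16.832) = (3.072, 1.8944)
φ(3.072, 1.8944) = 62.38502912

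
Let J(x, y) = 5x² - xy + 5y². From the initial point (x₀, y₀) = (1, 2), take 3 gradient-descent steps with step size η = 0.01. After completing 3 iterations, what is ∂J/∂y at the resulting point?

14.050538

∇J = (10x - y, -x + 10y)
(x₁, y₁) = (1, 2) − 0.01·(8, 19) = (0.92, 1.81)
(x₂, y₂) = (0.92, 1.81) − 0.01·(7.39, 17.18) = (0.8461, 1.6382)
(x₃, y₃) = (0.8461, 1.6382) − 0.01·(6.8228, 15.5359) = (0.777872, 1.482841)
∂J/∂y at (0.777872, 1.482841) = 14.050538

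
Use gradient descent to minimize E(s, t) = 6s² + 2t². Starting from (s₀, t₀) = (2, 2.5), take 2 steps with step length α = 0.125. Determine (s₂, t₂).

(0.5, 0.625)

∇E = (12s, 4t)
Step 1: at (2, 2.5), ∇E = (24, 10) → (2, 2.5) − 0.125·(24, 10) = (-1, 1.25)
Step 2: at (-1, 1.25), ∇E = (-12, 5) → (-1, 1.25) − 0.125·(-12, 5) = (0.5, 0.625)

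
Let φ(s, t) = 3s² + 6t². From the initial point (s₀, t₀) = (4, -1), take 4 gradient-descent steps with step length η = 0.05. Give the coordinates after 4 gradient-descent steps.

∇φ = (6s, 12t)
Step 1: at (4, -1), ∇φ = (24, -12) → (4, -1) − 0.05·(24, -12) = (2.8, -0.4)
Step 2: at (2.8, -0.4), ∇φ = (16.8, -4.8) → (2.8, -0.4) − 0.05·(16.8, -4.8) = (1.96, -0.16)
Step 3: at (1.96, -0.16), ∇φ = (11.76, -1.92) → (1.96, -0.16) − 0.05·(11.76, -1.92) = (1.372, -0.064)
Step 4: at (1.372, -0.064), ∇φ = (8.232, -0.768) → (1.372, -0.064) − 0.05·(8.232, -0.768) = (0.9604, -0.0256)

(0.9604, -0.0256)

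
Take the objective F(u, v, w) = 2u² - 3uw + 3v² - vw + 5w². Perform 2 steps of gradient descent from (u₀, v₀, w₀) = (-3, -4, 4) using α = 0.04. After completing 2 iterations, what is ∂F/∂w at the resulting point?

∇F = (4u - 3w, 6v - w, -3u - v + 10w)
(u₁, v₁, w₁) = (-3, -4, 4) − 0.04·(-24, -28, 53) = (-2.04, -2.88, 1.88)
(u₂, v₂, w₂) = (-2.04, -2.88, 1.88) − 0.04·(-13.8, -19.16, 27.8) = (-1.488, -2.1136, 0.768)
∂F/∂w at (-1.488, -2.1136, 0.768) = 14.2576

14.2576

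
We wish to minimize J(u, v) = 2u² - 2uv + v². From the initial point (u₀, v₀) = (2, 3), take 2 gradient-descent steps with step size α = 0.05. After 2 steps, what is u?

1.81

∇J = (4u - 2v, -2u + 2v)
(u₁, v₁) = (2, 3) − 0.05·(2, 2) = (1.9, 2.9)
(u₂, v₂) = (1.9, 2.9) − 0.05·(1.8, 2) = (1.81, 2.8)
u = 1.81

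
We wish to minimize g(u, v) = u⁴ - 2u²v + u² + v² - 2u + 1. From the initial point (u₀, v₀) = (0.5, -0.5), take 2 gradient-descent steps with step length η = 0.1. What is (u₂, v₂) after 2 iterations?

(0.46055, -0.2395)

∇g = (4u³ - 4uv + 2u - 2, -2u² + 2v)
(u₁, v₁) = (0.5, -0.5) − 0.1·(0.5, -1.5) = (0.45, -0.35)
(u₂, v₂) = (0.45, -0.35) − 0.1·(-0.1055, -1.105) = (0.46055, -0.2395)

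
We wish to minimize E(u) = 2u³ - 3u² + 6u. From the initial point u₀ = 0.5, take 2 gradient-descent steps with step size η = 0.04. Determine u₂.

E′(u) = 6u² - 6u + 6
Step 1: E′(0.5) = 4.5; u₁ = 0.5 − 0.04·4.5 = 0.32
Step 2: E′(0.32) = 4.6944; u₂ = 0.32 − 0.04·4.6944 = 0.132224

0.132224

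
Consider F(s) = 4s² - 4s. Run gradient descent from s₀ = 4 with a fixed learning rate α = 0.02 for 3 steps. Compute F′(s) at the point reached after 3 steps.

16.595712

F′(s) = 8s - 4
Step 1: F′(4) = 28; s₁ = 4 − 0.02·28 = 3.44
Step 2: F′(3.44) = 23.52; s₂ = 3.44 − 0.02·23.52 = 2.9696
Step 3: F′(2.9696) = 19.7568; s₃ = 2.9696 − 0.02·19.7568 = 2.574464
F′(s) at (2.574464) = 16.595712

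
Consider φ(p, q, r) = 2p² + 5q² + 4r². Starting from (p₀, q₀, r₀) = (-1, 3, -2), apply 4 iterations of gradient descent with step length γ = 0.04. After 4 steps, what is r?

∇φ = (4p, 10q, 8r)
(p₁, q₁, r₁) = (-1, 3, -2) − 0.04·(-4, 30, -16) = (-0.84, 1.8, -1.36)
(p₂, q₂, r₂) = (-0.84, 1.8, -1.36) − 0.04·(-3.36, 18, -10.88) = (-0.7056, 1.08, -0.9248)
(p₃, q₃, r₃) = (-0.7056, 1.08, -0.9248) − 0.04·(-2.8224, 10.8, -7.3984) = (-0.592704, 0.648, -0.628864)
(p₄, q₄, r₄) = (-0.592704, 0.648, -0.628864) − 0.04·(-2.370816, 6.48, -5.030912) = (-0.49787136, 0.3888, -0.42762752)
r = -0.42762752

-0.42762752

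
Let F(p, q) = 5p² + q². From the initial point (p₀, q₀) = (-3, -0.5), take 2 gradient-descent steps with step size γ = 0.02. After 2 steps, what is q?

∇F = (10p, 2q)
Step 1: at (-3, -0.5), ∇F = (-30, -1) → (-3, -0.5) − 0.02·(-30, -1) = (-2.4, -0.48)
Step 2: at (-2.4, -0.48), ∇F = (-24, -0.96) → (-2.4, -0.48) − 0.02·(-24, -0.96) = (-1.92, -0.4608)
q = -0.4608

-0.4608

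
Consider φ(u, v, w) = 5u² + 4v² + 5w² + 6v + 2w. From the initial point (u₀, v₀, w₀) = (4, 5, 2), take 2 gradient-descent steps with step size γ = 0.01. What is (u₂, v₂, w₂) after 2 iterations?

∇φ = (10u, 8v + 6, 10w + 2)
Step 1: at (4, 5, 2), ∇φ = (40, 46, 22) → (4, 5, 2) − 0.01·(40, 46, 22) = (3.6, 4.54, 1.78)
Step 2: at (3.6, 4.54, 1.78), ∇φ = (36, 42.32, 19.8) → (3.6, 4.54, 1.78) − 0.01·(36, 42.32, 19.8) = (3.24, 4.1168, 1.582)

(3.24, 4.1168, 1.582)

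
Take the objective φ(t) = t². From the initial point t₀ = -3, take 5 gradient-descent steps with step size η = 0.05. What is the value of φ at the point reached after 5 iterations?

φ′(t) = 2t
Step 1: φ′(-3) = -6; t₁ = -3 − 0.05·(-6) = -2.7
Step 2: φ′(-2.7) = -5.4; t₂ = -2.7 − 0.05·(-5.4) = -2.43
Step 3: φ′(-2.43) = -4.86; t₃ = -2.43 − 0.05·(-4.86) = -2.187
Step 4: φ′(-2.187) = -4.374; t₄ = -2.187 − 0.05·(-4.374) = -1.9683
Step 5: φ′(-1.9683) = -3.9366; t₅ = -1.9683 − 0.05·(-3.9366) = -1.77147
φ(-1.77147) = 3.1381059609

3.1381059609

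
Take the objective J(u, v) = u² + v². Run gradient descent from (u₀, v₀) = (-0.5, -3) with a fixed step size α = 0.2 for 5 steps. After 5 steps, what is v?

-0.23328

∇J = (2u, 2v)
Step 1: at (-0.5, -3), ∇J = (-1, -6) → (-0.5, -3) − 0.2·(-1, -6) = (-0.3, -1.8)
Step 2: at (-0.3, -1.8), ∇J = (-0.6, -3.6) → (-0.3, -1.8) − 0.2·(-0.6, -3.6) = (-0.18, -1.08)
Step 3: at (-0.18, -1.08), ∇J = (-0.36, -2.16) → (-0.18, -1.08) − 0.2·(-0.36, -2.16) = (-0.108, -0.648)
Step 4: at (-0.108, -0.648), ∇J = (-0.216, -1.296) → (-0.108, -0.648) − 0.2·(-0.216, -1.296) = (-0.0648, -0.3888)
Step 5: at (-0.0648, -0.3888), ∇J = (-0.1296, -0.7776) → (-0.0648, -0.3888) − 0.2·(-0.1296, -0.7776) = (-0.03888, -0.23328)
v = -0.23328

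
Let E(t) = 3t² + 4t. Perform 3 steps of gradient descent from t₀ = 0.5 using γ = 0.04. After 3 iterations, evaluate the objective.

-0.546475291648

E′(t) = 6t + 4
Step 1: E′(0.5) = 7; t₁ = 0.5 − 0.04·7 = 0.22
Step 2: E′(0.22) = 5.32; t₂ = 0.22 − 0.04·5.32 = 0.0072
Step 3: E′(0.0072) = 4.0432; t₃ = 0.0072 − 0.04·4.0432 = -0.154528
E(-0.154528) = -0.546475291648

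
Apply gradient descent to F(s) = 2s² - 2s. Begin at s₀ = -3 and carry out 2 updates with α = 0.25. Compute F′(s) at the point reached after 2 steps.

F′(s) = 4s - 2
Step 1: F′(-3) = -14; s₁ = -3 − 0.25·(-14) = 0.5
Step 2: F′(0.5) = 0; s₂ = 0.5 − 0.25·0 = 0.5
F′(s) at (0.5) = 0

0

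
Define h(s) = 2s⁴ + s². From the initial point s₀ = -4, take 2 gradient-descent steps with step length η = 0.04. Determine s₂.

h′(s) = 8s³ + 2s
Step 1: h′(-4) = -520; s₁ = -4 − 0.04·(-520) = 16.8
Step 2: h′(16.8) = 37966.656; s₂ = 16.8 − 0.04·37966.656 = -1501.86624

-1501.86624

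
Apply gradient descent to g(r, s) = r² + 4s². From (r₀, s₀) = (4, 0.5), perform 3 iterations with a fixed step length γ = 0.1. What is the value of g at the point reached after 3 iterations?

4.194368

∇g = (2r, 8s)
Step 1: at (4, 0.5), ∇g = (8, 4) → (4, 0.5) − 0.1·(8, 4) = (3.2, 0.1)
Step 2: at (3.2, 0.1), ∇g = (6.4, 0.8) → (3.2, 0.1) − 0.1·(6.4, 0.8) = (2.56, 0.02)
Step 3: at (2.56, 0.02), ∇g = (5.12, 0.16) → (2.56, 0.02) − 0.1·(5.12, 0.16) = (2.048, 0.004)
g(2.048, 0.004) = 4.194368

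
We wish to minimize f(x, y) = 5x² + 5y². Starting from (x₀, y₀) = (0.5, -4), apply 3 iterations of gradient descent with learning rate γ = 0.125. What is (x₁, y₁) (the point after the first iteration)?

∇f = (10x, 10y)
Step 1: at (0.5, -4), ∇f = (5, -40) → (0.5, -4) − 0.125·(5, -40) = (-0.125, 1)

(-0.125, 1)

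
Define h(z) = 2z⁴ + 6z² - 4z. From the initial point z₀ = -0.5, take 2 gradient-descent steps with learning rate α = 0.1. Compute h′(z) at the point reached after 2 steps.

h′(z) = 8z³ + 12z - 4
Step 1: h′(-0.5) = -11; z₁ = -0.5 − 0.1·(-11) = 0.6
Step 2: h′(0.6) = 4.928; z₂ = 0.6 − 0.1·4.928 = 0.1072
h′(z) at (0.1072) = -2.703744598016

-2.703744598016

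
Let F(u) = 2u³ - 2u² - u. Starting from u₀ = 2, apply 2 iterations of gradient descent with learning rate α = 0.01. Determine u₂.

1.72865

F′(u) = 6u² - 4u - 1
u₁ = 2 − 0.01·15 = 1.85
u₂ = 1.85 − 0.01·12.135 = 1.72865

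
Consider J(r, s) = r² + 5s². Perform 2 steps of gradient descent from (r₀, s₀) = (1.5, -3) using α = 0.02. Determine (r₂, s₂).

(1.3824, -1.92)

∇J = (2r, 10s)
Step 1: at (1.5, -3), ∇J = (3, -30) → (1.5, -3) − 0.02·(3, -30) = (1.44, -2.4)
Step 2: at (1.44, -2.4), ∇J = (2.88, -24) → (1.44, -2.4) − 0.02·(2.88, -24) = (1.3824, -1.92)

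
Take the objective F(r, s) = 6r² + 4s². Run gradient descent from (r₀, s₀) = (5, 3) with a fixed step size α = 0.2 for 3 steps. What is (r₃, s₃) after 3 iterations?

∇F = (12r, 8s)
Step 1: at (5, 3), ∇F = (60, 24) → (5, 3) − 0.2·(60, 24) = (-7, -1.8)
Step 2: at (-7, -1.8), ∇F = (-84, -14.4) → (-7, -1.8) − 0.2·(-84, -14.4) = (9.8, 1.08)
Step 3: at (9.8, 1.08), ∇F = (117.6, 8.64) → (9.8, 1.08) − 0.2·(117.6, 8.64) = (-13.72, -0.648)

(-13.72, -0.648)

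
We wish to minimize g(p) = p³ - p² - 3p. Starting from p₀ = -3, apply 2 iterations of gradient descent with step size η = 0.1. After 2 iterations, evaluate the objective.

-5805.423

g′(p) = 3p² - 2p - 3
Step 1: g′(-3) = 30; p₁ = -3 − 0.1·30 = -6
Step 2: g′(-6) = 117; p₂ = -6 − 0.1·117 = -17.7
g(-17.7) = -5805.423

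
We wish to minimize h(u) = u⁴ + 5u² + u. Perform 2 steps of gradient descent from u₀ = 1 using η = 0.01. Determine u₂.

0.730435

h′(u) = 4u³ + 10u + 1
Step 1: h′(1) = 15; u₁ = 1 − 0.01·15 = 0.85
Step 2: h′(0.85) = 11.9565; u₂ = 0.85 − 0.01·11.9565 = 0.730435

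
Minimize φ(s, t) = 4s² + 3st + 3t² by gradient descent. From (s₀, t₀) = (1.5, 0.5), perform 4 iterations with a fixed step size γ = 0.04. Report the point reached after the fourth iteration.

∇φ = (8s + 3t, 3s + 6t)
(s₁, t₁) = (1.5, 0.5) − 0.04·(13.5, 7.5) = (0.96, 0.2)
(s₂, t₂) = (0.96, 0.2) − 0.04·(8.28, 4.08) = (0.6288, 0.0368)
(s₃, t₃) = (0.6288, 0.0368) − 0.04·(5.1408, 2.1072) = (0.423168, -0.047488)
(s₄, t₄) = (0.423168, -0.047488) − 0.04·(3.24288, 0.984576) = (0.2934528, -0.08687104)

(0.2934528, -0.08687104)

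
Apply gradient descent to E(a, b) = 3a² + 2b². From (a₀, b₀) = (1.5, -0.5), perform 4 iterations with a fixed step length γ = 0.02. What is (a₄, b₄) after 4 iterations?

(0.89954304, -0.35819648)

∇E = (6a, 4b)
Step 1: at (1.5, -0.5), ∇E = (9, -2) → (1.5, -0.5) − 0.02·(9, -2) = (1.32, -0.46)
Step 2: at (1.32, -0.46), ∇E = (7.92, -1.84) → (1.32, -0.46) − 0.02·(7.92, -1.84) = (1.1616, -0.4232)
Step 3: at (1.1616, -0.4232), ∇E = (6.9696, -1.6928) → (1.1616, -0.4232) − 0.02·(6.9696, -1.6928) = (1.022208, -0.389344)
Step 4: at (1.022208, -0.389344), ∇E = (6.133248, -1.557376) → (1.022208, -0.389344) − 0.02·(6.133248, -1.557376) = (0.89954304, -0.35819648)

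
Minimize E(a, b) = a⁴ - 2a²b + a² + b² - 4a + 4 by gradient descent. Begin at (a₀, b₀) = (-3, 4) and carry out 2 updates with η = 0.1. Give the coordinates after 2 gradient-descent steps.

∇E = (4a³ - 4ab + 2a - 4, -2a² + 2b)
Step 1: at (-3, 4), ∇E = (-70, -10) → (-3, 4) − 0.1·(-70, -10) = (4, 5)
Step 2: at (4, 5), ∇E = (180, -22) → (4, 5) − 0.1·(180, -22) = (-14, 7.2)

(-14, 7.2)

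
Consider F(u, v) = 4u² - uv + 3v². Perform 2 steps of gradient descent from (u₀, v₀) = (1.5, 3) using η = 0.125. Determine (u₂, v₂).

(0.1171875, 0.28125)

∇F = (8u - v, -u + 6v)
Step 1: at (1.5, 3), ∇F = (9, 16.5) → (1.5, 3) − 0.125·(9, 16.5) = (0.375, 0.9375)
Step 2: at (0.375, 0.9375), ∇F = (2.0625, 5.25) → (0.375, 0.9375) − 0.125·(2.0625, 5.25) = (0.1171875, 0.28125)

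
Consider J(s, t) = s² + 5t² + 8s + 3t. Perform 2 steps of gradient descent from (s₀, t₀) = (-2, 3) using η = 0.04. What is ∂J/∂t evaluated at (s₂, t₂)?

∇J = (2s + 8, 10t + 3)
(s₁, t₁) = (-2, 3) − 0.04·(4, 33) = (-2.16, 1.68)
(s₂, t₂) = (-2.16, 1.68) − 0.04·(3.68, 19.8) = (-2.3072, 0.888)
∂J/∂t at (-2.3072, 0.888) = 11.88

11.88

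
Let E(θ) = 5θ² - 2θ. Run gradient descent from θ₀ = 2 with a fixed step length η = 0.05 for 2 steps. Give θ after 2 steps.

0.65

E′(θ) = 10θ - 2
Step 1: E′(2) = 18; θ₁ = 2 − 0.05·18 = 1.1
Step 2: E′(1.1) = 9; θ₂ = 1.1 − 0.05·9 = 0.65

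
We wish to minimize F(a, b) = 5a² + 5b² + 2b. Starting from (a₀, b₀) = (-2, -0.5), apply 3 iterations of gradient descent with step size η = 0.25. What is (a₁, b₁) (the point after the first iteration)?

(3, 0.25)

∇F = (10a, 10b + 2)
Step 1: at (-2, -0.5), ∇F = (-20, -3) → (-2, -0.5) − 0.25·(-20, -3) = (3, 0.25)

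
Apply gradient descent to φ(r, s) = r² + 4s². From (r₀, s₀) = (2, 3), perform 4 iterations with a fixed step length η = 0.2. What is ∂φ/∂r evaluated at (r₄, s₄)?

∇φ = (2r, 8s)
Step 1: at (2, 3), ∇φ = (4, 24) → (2, 3) − 0.2·(4, 24) = (1.2, -1.8)
Step 2: at (1.2, -1.8), ∇φ = (2.4, -14.4) → (1.2, -1.8) − 0.2·(2.4, -14.4) = (0.72, 1.08)
Step 3: at (0.72, 1.08), ∇φ = (1.44, 8.64) → (0.72, 1.08) − 0.2·(1.44, 8.64) = (0.432, -0.648)
Step 4: at (0.432, -0.648), ∇φ = (0.864, -5.184) → (0.432, -0.648) − 0.2·(0.864, -5.184) = (0.2592, 0.3888)
∂φ/∂r at (0.2592, 0.3888) = 0.5184

0.5184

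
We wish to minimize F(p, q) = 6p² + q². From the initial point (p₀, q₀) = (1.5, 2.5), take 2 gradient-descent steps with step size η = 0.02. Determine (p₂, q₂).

∇F = (12p, 2q)
(p₁, q₁) = (1.5, 2.5) − 0.02·(18, 5) = (1.14, 2.4)
(p₂, q₂) = (1.14, 2.4) − 0.02·(13.68, 4.8) = (0.8664, 2.304)

(0.8664, 2.304)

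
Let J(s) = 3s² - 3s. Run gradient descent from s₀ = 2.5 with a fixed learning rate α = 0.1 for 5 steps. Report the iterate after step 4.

J′(s) = 6s - 3
Step 1: J′(2.5) = 12; s₁ = 2.5 − 0.1·12 = 1.3
Step 2: J′(1.3) = 4.8; s₂ = 1.3 − 0.1·4.8 = 0.82
Step 3: J′(0.82) = 1.92; s₃ = 0.82 − 0.1·1.92 = 0.628
Step 4: J′(0.628) = 0.768; s₄ = 0.628 − 0.1·0.768 = 0.5512

0.5512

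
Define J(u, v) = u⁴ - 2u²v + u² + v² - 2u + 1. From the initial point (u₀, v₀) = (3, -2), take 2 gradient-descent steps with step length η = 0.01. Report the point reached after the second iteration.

(1.33399424, -1.690608)

∇J = (4u³ - 4uv + 2u - 2, -2u² + 2v)
(u₁, v₁) = (3, -2) − 0.01·(136, -22) = (1.64, -1.78)
(u₂, v₂) = (1.64, -1.78) − 0.01·(30.600576, -8.9392) = (1.33399424, -1.690608)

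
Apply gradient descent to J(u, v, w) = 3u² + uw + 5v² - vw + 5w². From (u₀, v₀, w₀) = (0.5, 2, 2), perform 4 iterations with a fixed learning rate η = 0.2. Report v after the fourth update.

0.7008

∇J = (6u + w, 10v - w, u - v + 10w)
Step 1: at (0.5, 2, 2), ∇J = (5, 18, 18.5) → (0.5, 2, 2) − 0.2·(5, 18, 18.5) = (-0.5, -1.6, -1.7)
Step 2: at (-0.5, -1.6, -1.7), ∇J = (-4.7, -14.3, -15.9) → (-0.5, -1.6, -1.7) − 0.2·(-4.7, -14.3, -15.9) = (0.44, 1.26, 1.48)
Step 3: at (0.44, 1.26, 1.48), ∇J = (4.12, 11.12, 13.98) → (0.44, 1.26, 1.48) − 0.2·(4.12, 11.12, 13.98) = (-0.384, -0.964, -1.316)
Step 4: at (-0.384, -0.964, -1.316), ∇J = (-3.62, -8.324, -12.58) → (-0.384, -0.964, -1.316) − 0.2·(-3.62, -8.324, -12.58) = (0.34, 0.7008, 1.2)
v = 0.7008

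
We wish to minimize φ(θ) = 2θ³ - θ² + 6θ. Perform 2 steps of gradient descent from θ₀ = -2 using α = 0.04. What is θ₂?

φ′(θ) = 6θ² - 2θ + 6
θ₁ = -2 − 0.04·34 = -3.36
θ₂ = -3.36 − 0.04·80.4576 = -6.578304

-6.578304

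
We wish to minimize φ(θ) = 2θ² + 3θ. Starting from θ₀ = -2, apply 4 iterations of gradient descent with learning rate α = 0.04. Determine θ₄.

φ′(θ) = 4θ + 3
θ₁ = -2 − 0.04·(-5) = -1.8
θ₂ = -1.8 − 0.04·(-4.2) = -1.632
θ₃ = -1.632 − 0.04·(-3.528) = -1.49088
θ₄ = -1.49088 − 0.04·(-2.96352) = -1.3723392

-1.3723392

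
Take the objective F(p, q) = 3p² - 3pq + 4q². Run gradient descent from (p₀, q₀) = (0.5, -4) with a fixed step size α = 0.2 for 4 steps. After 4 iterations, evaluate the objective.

∇F = (6p - 3q, -3p + 8q)
Step 1: at (0.5, -4), ∇F = (15, -33.5) → (0.5, -4) − 0.2·(15, -33.5) = (-2.5, 2.7)
Step 2: at (-2.5, 2.7), ∇F = (-23.1, 29.1) → (-2.5, 2.7) − 0.2·(-23.1, 29.1) = (2.12, -3.12)
Step 3: at (2.12, -3.12), ∇F = (22.08, -31.32) → (2.12, -3.12) − 0.2·(22.08, -31.32) = (-2.296, 3.144)
Step 4: at (-2.296, 3.144), ∇F = (-23.208, 32.04) → (-2.296, 3.144) − 0.2·(-23.208, 32.04) = (2.3456, -3.264)
F(2.3456, -3.264) = 82.08841728

82.08841728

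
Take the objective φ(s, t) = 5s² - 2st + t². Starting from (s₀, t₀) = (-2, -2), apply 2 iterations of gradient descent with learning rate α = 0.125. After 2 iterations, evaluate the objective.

2

∇φ = (10s - 2t, -2s + 2t)
Step 1: at (-2, -2), ∇φ = (-16, 0) → (-2, -2) − 0.125·(-16, 0) = (0, -2)
Step 2: at (0, -2), ∇φ = (4, -4) → (0, -2) − 0.125·(4, -4) = (-0.5, -1.5)
φ(-0.5, -1.5) = 2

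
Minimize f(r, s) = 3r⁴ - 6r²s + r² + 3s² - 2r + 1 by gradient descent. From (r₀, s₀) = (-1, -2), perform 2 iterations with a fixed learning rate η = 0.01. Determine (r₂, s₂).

(-0.41104, -1.6892)

∇f = (12r³ - 12rs + 2r - 2, -6r² + 6s)
Step 1: at (-1, -2), ∇f = (-40, -18) → (-1, -2) − 0.01·(-40, -18) = (-0.6, -1.82)
Step 2: at (-0.6, -1.82), ∇f = (-18.896, -13.08) → (-0.6, -1.82) − 0.01·(-18.896, -13.08) = (-0.41104, -1.6892)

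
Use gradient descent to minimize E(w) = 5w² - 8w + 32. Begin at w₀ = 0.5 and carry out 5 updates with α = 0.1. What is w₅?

0.8

E′(w) = 10w - 8
w₁ = 0.5 − 0.1·(-3) = 0.8
w₂ = 0.8 − 0.1·0 = 0.8
w₃ = 0.8 − 0.1·0 = 0.8
w₄ = 0.8 − 0.1·0 = 0.8
w₅ = 0.8 − 0.1·0 = 0.8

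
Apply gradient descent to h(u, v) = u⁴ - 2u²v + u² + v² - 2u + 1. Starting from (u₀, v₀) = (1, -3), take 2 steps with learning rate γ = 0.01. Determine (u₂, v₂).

∇h = (4u³ - 4uv + 2u - 2, -2u² + 2v)
Step 1: at (1, -3), ∇h = (16, -8) → (1, -3) − 0.01·(16, -8) = (0.84, -2.92)
Step 2: at (0.84, -2.92), ∇h = (11.862016, -7.2512) → (0.84, -2.92) − 0.01·(11.862016, -7.2512) = (0.72137984, -2.847488)

(0.72137984, -2.847488)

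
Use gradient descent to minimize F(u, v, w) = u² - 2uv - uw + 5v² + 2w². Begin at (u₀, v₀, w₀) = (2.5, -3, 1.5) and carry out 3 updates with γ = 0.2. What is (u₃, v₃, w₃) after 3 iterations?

(-0.176, 4.608, 0.48)

∇F = (2u - 2v - w, -2u + 10v, -u + 4w)
Step 1: at (2.5, -3, 1.5), ∇F = (9.5, -35, 3.5) → (2.5, -3, 1.5) − 0.2·(9.5, -35, 3.5) = (0.6, 4, 0.8)
Step 2: at (0.6, 4, 0.8), ∇F = (-7.6, 38.8, 2.6) → (0.6, 4, 0.8) − 0.2·(-7.6, 38.8, 2.6) = (2.12, -3.76, 0.28)
Step 3: at (2.12, -3.76, 0.28), ∇F = (11.48, -41.84, -1) → (2.12, -3.76, 0.28) − 0.2·(11.48, -41.84, -1) = (-0.176, 4.608, 0.48)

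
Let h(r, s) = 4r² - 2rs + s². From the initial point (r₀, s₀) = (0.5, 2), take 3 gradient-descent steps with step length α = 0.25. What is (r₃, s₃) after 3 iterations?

(0.3125, 0.5)

∇h = (8r - 2s, -2r + 2s)
Step 1: at (0.5, 2), ∇h = (0, 3) → (0.5, 2) − 0.25·(0, 3) = (0.5, 1.25)
Step 2: at (0.5, 1.25), ∇h = (1.5, 1.5) → (0.5, 1.25) − 0.25·(1.5, 1.5) = (0.125, 0.875)
Step 3: at (0.125, 0.875), ∇h = (-0.75, 1.5) → (0.125, 0.875) − 0.25·(-0.75, 1.5) = (0.3125, 0.5)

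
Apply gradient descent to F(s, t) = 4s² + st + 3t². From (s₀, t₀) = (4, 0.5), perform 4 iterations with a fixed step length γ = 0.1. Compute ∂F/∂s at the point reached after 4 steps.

∇F = (8s + t, s + 6t)
Step 1: at (4, 0.5), ∇F = (32.5, 7) → (4, 0.5) − 0.1·(32.5, 7) = (0.75, -0.2)
Step 2: at (0.75, -0.2), ∇F = (5.8, -0.45) → (0.75, -0.2) − 0.1·(5.8, -0.45) = (0.17, -0.155)
Step 3: at (0.17, -0.155), ∇F = (1.205, -0.76) → (0.17, -0.155) − 0.1·(1.205, -0.76) = (0.0495, -0.079)
Step 4: at (0.0495, -0.079), ∇F = (0.317, -0.4245) → (0.0495, -0.079) − 0.1·(0.317, -0.4245) = (0.0178, -0.03655)
∂F/∂s at (0.0178, -0.03655) = 0.10585

0.10585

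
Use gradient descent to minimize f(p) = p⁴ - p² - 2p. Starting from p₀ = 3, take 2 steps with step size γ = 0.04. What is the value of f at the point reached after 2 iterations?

f′(p) = 4p³ - 2p - 2
p₁ = 3 − 0.04·100 = -1
p₂ = -1 − 0.04·(-4) = -0.84
f(-0.84) = 1.47227136

1.47227136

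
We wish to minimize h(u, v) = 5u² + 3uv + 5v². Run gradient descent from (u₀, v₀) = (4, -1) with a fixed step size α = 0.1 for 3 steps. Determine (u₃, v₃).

∇h = (10u + 3v, 3u + 10v)
Step 1: at (4, -1), ∇h = (37, 2) → (4, -1) − 0.1·(37, 2) = (0.3, -1.2)
Step 2: at (0.3, -1.2), ∇h = (-0.6, -11.1) → (0.3, -1.2) − 0.1·(-0.6, -11.1) = (0.36, -0.09)
Step 3: at (0.36, -0.09), ∇h = (3.33, 0.18) → (0.36, -0.09) − 0.1·(3.33, 0.18) = (0.027, -0.108)

(0.027, -0.108)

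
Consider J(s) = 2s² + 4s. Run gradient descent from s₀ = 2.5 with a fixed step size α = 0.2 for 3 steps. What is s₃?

-0.972

J′(s) = 4s + 4
Step 1: J′(2.5) = 14; s₁ = 2.5 − 0.2·14 = -0.3
Step 2: J′(-0.3) = 2.8; s₂ = -0.3 − 0.2·2.8 = -0.86
Step 3: J′(-0.86) = 0.56; s₃ = -0.86 − 0.2·0.56 = -0.972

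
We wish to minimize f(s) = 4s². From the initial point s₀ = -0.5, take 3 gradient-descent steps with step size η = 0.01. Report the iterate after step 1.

f′(s) = 8s
s₁ = -0.5 − 0.01·(-4) = -0.46

-0.46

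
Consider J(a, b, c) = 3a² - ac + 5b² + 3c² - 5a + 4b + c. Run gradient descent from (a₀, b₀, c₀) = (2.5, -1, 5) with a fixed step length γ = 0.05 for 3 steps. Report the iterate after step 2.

(2.00375, -0.55, 2.565)

∇J = (6a - c - 5, 10b + 4, -a + 6c + 1)
Step 1: at (2.5, -1, 5), ∇J = (5, -6, 28.5) → (2.5, -1, 5) − 0.05·(5, -6, 28.5) = (2.25, -0.7, 3.575)
Step 2: at (2.25, -0.7, 3.575), ∇J = (4.925, -3, 20.2) → (2.25, -0.7, 3.575) − 0.05·(4.925, -3, 20.2) = (2.00375, -0.55, 2.565)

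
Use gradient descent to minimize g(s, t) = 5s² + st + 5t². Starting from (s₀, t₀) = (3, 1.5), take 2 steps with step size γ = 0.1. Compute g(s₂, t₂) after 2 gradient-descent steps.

∇g = (10s + t, s + 10t)
Step 1: at (3, 1.5), ∇g = (31.5, 18) → (3, 1.5) − 0.1·(31.5, 18) = (-0.15, -0.3)
Step 2: at (-0.15, -0.3), ∇g = (-1.8, -3.15) → (-0.15, -0.3) − 0.1·(-1.8, -3.15) = (0.03, 0.015)
g(0.03, 0.015) = 0.006075

0.006075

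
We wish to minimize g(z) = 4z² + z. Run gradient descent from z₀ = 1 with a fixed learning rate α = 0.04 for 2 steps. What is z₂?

0.3952

g′(z) = 8z + 1
Step 1: g′(1) = 9; z₁ = 1 − 0.04·9 = 0.64
Step 2: g′(0.64) = 6.12; z₂ = 0.64 − 0.04·6.12 = 0.3952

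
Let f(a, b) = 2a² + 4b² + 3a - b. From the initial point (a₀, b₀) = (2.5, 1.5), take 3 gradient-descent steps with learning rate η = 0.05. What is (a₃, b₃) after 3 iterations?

∇f = (4a + 3, 8b - 1)
Step 1: at (2.5, 1.5), ∇f = (13, 11) → (2.5, 1.5) − 0.05·(13, 11) = (1.85, 0.95)
Step 2: at (1.85, 0.95), ∇f = (10.4, 6.6) → (1.85, 0.95) − 0.05·(10.4, 6.6) = (1.33, 0.62)
Step 3: at (1.33, 0.62), ∇f = (8.32, 3.96) → (1.33, 0.62) − 0.05·(8.32, 3.96) = (0.914, 0.422)

(0.914, 0.422)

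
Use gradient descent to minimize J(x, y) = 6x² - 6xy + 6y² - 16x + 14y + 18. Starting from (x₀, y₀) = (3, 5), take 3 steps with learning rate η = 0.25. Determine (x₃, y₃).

∇J = (12x - 6y - 16, -6x + 12y + 14)
(x₁, y₁) = (3, 5) − 0.25·(-10, 56) = (5.5, -9)
(x₂, y₂) = (5.5, -9) − 0.25·(104, -127) = (-20.5, 22.75)
(x₃, y₃) = (-20.5, 22.75) − 0.25·(-398.5, 410) = (79.125, -79.75)

(79.125, -79.75)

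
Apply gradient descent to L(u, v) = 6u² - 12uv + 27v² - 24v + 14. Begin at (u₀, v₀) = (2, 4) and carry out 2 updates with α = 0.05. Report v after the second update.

∇L = (12u - 12v, -12u + 54v - 24)
(u₁, v₁) = (2, 4) − 0.05·(-24, 168) = (3.2, -4.4)
(u₂, v₂) = (3.2, -4.4) − 0.05·(91.2, -300) = (-1.36, 10.6)
v = 10.6

10.6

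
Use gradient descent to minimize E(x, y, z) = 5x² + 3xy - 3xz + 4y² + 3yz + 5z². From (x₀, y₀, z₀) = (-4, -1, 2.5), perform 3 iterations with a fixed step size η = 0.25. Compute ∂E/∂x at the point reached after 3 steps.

540.1640625

∇E = (10x + 3y - 3z, 3x + 8y + 3z, -3x + 3y + 10z)
Step 1: at (-4, -1, 2.5), ∇E = (-50.5, -12.5, 34) → (-4, -1, 2.5) − 0.25·(-50.5, -12.5, 34) = (8.625, 2.125, -6)
Step 2: at (8.625, 2.125, -6), ∇E = (110.625, 24.875, -79.5) → (8.625, 2.125, -6) − 0.25·(110.625, 24.875, -79.5) = (-19.03125, -4.09375, 13.875)
Step 3: at (-19.03125, -4.09375, 13.875), ∇E = (-244.21875, -48.21875, 183.5625) → (-19.03125, -4.09375, 13.875) − 0.25·(-244.21875, -48.21875, 183.5625) = (42.0234375, 7.9609375, -32.015625)
∂E/∂x at (42.0234375, 7.9609375, -32.015625) = 540.1640625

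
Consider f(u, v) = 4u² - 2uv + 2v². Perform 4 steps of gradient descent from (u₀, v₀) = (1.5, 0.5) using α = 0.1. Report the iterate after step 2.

(0.2, 0.44)

∇f = (8u - 2v, -2u + 4v)
(u₁, v₁) = (1.5, 0.5) − 0.1·(11, -1) = (0.4, 0.6)
(u₂, v₂) = (0.4, 0.6) − 0.1·(2, 1.6) = (0.2, 0.44)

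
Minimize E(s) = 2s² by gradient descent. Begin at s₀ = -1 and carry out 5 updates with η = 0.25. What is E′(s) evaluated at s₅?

E′(s) = 4s
s₁ = -1 − 0.25·(-4) = 0
s₂ = 0 − 0.25·0 = 0
s₃ = 0 − 0.25·0 = 0
s₄ = 0 − 0.25·0 = 0
s₅ = 0 − 0.25·0 = 0
E′(s) at (0) = 0

0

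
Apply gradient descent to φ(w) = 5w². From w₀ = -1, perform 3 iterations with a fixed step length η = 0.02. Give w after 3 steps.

φ′(w) = 10w
Step 1: φ′(-1) = -10; w₁ = -1 − 0.02·(-10) = -0.8
Step 2: φ′(-0.8) = -8; w₂ = -0.8 − 0.02·(-8) = -0.64
Step 3: φ′(-0.64) = -6.4; w₃ = -0.64 − 0.02·(-6.4) = -0.512

-0.512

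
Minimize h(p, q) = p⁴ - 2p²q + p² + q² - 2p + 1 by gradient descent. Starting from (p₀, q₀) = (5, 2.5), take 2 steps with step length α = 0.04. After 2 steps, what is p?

356.78405888

∇h = (4p³ - 4pq + 2p - 2, -2p² + 2q)
Step 1: at (5, 2.5), ∇h = (458, -45) → (5, 2.5) − 0.04·(458, -45) = (-13.32, 4.3)
Step 2: at (-13.32, 4.3), ∇h = (-9252.601472, -346.2448) → (-13.32, 4.3) − 0.04·(-9252.601472, -346.2448) = (356.78405888, 18.149792)
p = 356.78405888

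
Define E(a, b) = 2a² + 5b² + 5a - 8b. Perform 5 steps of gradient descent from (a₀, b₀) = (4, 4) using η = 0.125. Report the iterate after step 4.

(-0.921875, 0.8125)

∇E = (4a + 5, 10b - 8)
Step 1: at (4, 4), ∇E = (21, 32) → (4, 4) − 0.125·(21, 32) = (1.375, 0)
Step 2: at (1.375, 0), ∇E = (10.5, -8) → (1.375, 0) − 0.125·(10.5, -8) = (0.0625, 1)
Step 3: at (0.0625, 1), ∇E = (5.25, 2) → (0.0625, 1) − 0.125·(5.25, 2) = (-0.59375, 0.75)
Step 4: at (-0.59375, 0.75), ∇E = (2.625, -0.5) → (-0.59375, 0.75) − 0.125·(2.625, -0.5) = (-0.921875, 0.8125)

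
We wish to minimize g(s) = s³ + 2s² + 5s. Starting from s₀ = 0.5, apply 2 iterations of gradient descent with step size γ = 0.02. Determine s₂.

g′(s) = 3s² + 4s + 5
Step 1: g′(0.5) = 7.75; s₁ = 0.5 − 0.02·7.75 = 0.345
Step 2: g′(0.345) = 6.737075; s₂ = 0.345 − 0.02·6.737075 = 0.2102585

0.2102585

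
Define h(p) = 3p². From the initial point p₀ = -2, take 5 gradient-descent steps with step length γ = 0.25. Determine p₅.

0.0625

h′(p) = 6p
Step 1: h′(-2) = -12; p₁ = -2 − 0.25·(-12) = 1
Step 2: h′(1) = 6; p₂ = 1 − 0.25·6 = -0.5
Step 3: h′(-0.5) = -3; p₃ = -0.5 − 0.25·(-3) = 0.25
Step 4: h′(0.25) = 1.5; p₄ = 0.25 − 0.25·1.5 = -0.125
Step 5: h′(-0.125) = -0.75; p₅ = -0.125 − 0.25·(-0.75) = 0.0625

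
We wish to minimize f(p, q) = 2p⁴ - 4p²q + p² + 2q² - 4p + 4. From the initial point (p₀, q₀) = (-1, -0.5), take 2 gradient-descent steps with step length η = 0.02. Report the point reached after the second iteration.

(-0.45354496, -0.316832)

∇f = (8p³ - 8pq + 2p - 4, -4p² + 4q)
Step 1: at (-1, -0.5), ∇f = (-18, -6) → (-1, -0.5) − 0.02·(-18, -6) = (-0.64, -0.38)
Step 2: at (-0.64, -0.38), ∇f = (-9.322752, -3.1584) → (-0.64, -0.38) − 0.02·(-9.322752, -3.1584) = (-0.45354496, -0.316832)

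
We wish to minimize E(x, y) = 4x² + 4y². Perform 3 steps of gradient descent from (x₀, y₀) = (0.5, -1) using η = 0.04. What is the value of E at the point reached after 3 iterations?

0.49433741312

∇E = (8x, 8y)
(x₁, y₁) = (0.5, -1) − 0.04·(4, -8) = (0.34, -0.68)
(x₂, y₂) = (0.34, -0.68) − 0.04·(2.72, -5.44) = (0.2312, -0.4624)
(x₃, y₃) = (0.2312, -0.4624) − 0.04·(1.8496, -3.6992) = (0.157216, -0.314432)
E(0.157216, -0.314432) = 0.49433741312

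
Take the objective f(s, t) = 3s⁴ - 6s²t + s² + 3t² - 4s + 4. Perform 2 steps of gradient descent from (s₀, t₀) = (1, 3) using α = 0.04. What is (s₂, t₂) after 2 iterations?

∇f = (12s³ - 12st + 2s - 4, -6s² + 6t)
(s₁, t₁) = (1, 3) − 0.04·(-26, 12) = (2.04, 2.52)
(s₂, t₂) = (2.04, 2.52) − 0.04·(40.266368, -9.8496) = (0.42934528, 2.913984)

(0.42934528, 2.913984)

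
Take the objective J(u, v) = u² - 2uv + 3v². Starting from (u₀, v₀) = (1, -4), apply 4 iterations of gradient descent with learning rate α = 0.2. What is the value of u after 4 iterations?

∇J = (2u - 2v, -2u + 6v)
(u₁, v₁) = (1, -4) − 0.2·(10, -26) = (-1, 1.2)
(u₂, v₂) = (-1, 1.2) − 0.2·(-4.4, 9.2) = (-0.12, -0.64)
(u₃, v₃) = (-0.12, -0.64) − 0.2·(1.04, -3.6) = (-0.328, 0.08)
(u₄, v₄) = (-0.328, 0.08) − 0.2·(-0.816, 1.136) = (-0.1648, -0.1472)
u = -0.1648

-0.1648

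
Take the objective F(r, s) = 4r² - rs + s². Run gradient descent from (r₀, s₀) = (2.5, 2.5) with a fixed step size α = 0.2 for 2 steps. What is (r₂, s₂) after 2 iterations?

∇F = (8r - s, -r + 2s)
(r₁, s₁) = (2.5, 2.5) − 0.2·(17.5, 2.5) = (-1, 2)
(r₂, s₂) = (-1, 2) − 0.2·(-10, 5) = (1, 1)

(1, 1)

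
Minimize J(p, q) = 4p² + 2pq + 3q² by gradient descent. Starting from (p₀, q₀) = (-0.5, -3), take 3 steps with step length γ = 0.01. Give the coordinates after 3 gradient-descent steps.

∇J = (8p + 2q, 2p + 6q)
Step 1: at (-0.5, -3), ∇J = (-10, -19) → (-0.5, -3) − 0.01·(-10, -19) = (-0.4, -2.81)
Step 2: at (-0.4, -2.81), ∇J = (-8.82, -17.66) → (-0.4, -2.81) − 0.01·(-8.82, -17.66) = (-0.3118, -2.6334)
Step 3: at (-0.3118, -2.6334), ∇J = (-7.7612, -16.424) → (-0.3118, -2.6334) − 0.01·(-7.7612, -16.424) = (-0.234188, -2.46916)

(-0.234188, -2.46916)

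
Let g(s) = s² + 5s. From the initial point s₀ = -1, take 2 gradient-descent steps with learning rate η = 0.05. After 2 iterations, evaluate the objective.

g′(s) = 2s + 5
s₁ = -1 − 0.05·3 = -1.15
s₂ = -1.15 − 0.05·2.7 = -1.285
g(-1.285) = -4.773775

-4.773775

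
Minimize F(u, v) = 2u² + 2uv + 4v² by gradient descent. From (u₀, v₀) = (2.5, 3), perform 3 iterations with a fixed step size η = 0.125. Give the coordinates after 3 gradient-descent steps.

∇F = (4u + 2v, 2u + 8v)
Step 1: at (2.5, 3), ∇F = (16, 29) → (2.5, 3) − 0.125·(16, 29) = (0.5, -0.625)
Step 2: at (0.5, -0.625), ∇F = (0.75, -4) → (0.5, -0.625) − 0.125·(0.75, -4) = (0.40625, -0.125)
Step 3: at (0.40625, -0.125), ∇F = (1.375, -0.1875) → (0.40625, -0.125) − 0.125·(1.375, -0.1875) = (0.234375, -0.1015625)

(0.234375, -0.1015625)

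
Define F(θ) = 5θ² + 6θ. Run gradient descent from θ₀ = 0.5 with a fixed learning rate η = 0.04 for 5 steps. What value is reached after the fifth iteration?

F′(θ) = 10θ + 6
Step 1: F′(0.5) = 11; θ₁ = 0.5 − 0.04·11 = 0.06
Step 2: F′(0.06) = 6.6; θ₂ = 0.06 − 0.04·6.6 = -0.204
Step 3: F′(-0.204) = 3.96; θ₃ = -0.204 − 0.04·3.96 = -0.3624
Step 4: F′(-0.3624) = 2.376; θ₄ = -0.3624 − 0.04·2.376 = -0.45744
Step 5: F′(-0.45744) = 1.4256; θ₅ = -0.45744 − 0.04·1.4256 = -0.514464

-0.514464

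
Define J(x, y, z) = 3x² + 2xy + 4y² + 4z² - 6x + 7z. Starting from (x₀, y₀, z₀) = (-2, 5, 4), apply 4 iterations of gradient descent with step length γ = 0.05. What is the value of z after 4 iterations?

-0.2432

∇J = (6x + 2y - 6, 2x + 8y, 8z + 7)
Step 1: at (-2, 5, 4), ∇J = (-8, 36, 39) → (-2, 5, 4) − 0.05·(-8, 36, 39) = (-1.6, 3.2, 2.05)
Step 2: at (-1.6, 3.2, 2.05), ∇J = (-9.2, 22.4, 23.4) → (-1.6, 3.2, 2.05) − 0.05·(-9.2, 22.4, 23.4) = (-1.14, 2.08, 0.88)
Step 3: at (-1.14, 2.08, 0.88), ∇J = (-8.68, 14.36, 14.04) → (-1.14, 2.08, 0.88) − 0.05·(-8.68, 14.36, 14.04) = (-0.706, 1.362, 0.178)
Step 4: at (-0.706, 1.362, 0.178), ∇J = (-7.512, 9.484, 8.424) → (-0.706, 1.362, 0.178) − 0.05·(-7.512, 9.484, 8.424) = (-0.3304, 0.8878, -0.2432)
z = -0.2432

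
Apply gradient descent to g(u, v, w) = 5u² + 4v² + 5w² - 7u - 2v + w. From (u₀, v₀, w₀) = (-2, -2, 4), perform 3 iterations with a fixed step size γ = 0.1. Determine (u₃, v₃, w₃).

(0.7, 0.232, -0.1)

∇g = (10u - 7, 8v - 2, 10w + 1)
Step 1: at (-2, -2, 4), ∇g = (-27, -18, 41) → (-2, -2, 4) − 0.1·(-27, -18, 41) = (0.7, -0.2, -0.1)
Step 2: at (0.7, -0.2, -0.1), ∇g = (0, -3.6, 0) → (0.7, -0.2, -0.1) − 0.1·(0, -3.6, 0) = (0.7, 0.16, -0.1)
Step 3: at (0.7, 0.16, -0.1), ∇g = (0, -0.72, 0) → (0.7, 0.16, -0.1) − 0.1·(0, -0.72, 0) = (0.7, 0.232, -0.1)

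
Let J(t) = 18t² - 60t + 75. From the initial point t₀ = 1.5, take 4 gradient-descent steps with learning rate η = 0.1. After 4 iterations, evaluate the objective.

1069.13532288

J′(t) = 36t - 60
Step 1: J′(1.5) = -6; t₁ = 1.5 − 0.1·(-6) = 2.1
Step 2: J′(2.1) = 15.6; t₂ = 2.1 − 0.1·15.6 = 0.54
Step 3: J′(0.54) = -40.56; t₃ = 0.54 − 0.1·(-40.56) = 4.596
Step 4: J′(4.596) = 105.456; t₄ = 4.596 − 0.1·105.456 = -5.9496
J(-5.9496) = 1069.13532288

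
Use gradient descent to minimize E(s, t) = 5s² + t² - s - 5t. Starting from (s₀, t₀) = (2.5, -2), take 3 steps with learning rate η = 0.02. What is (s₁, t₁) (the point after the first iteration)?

(2.02, -1.82)

∇E = (10s - 1, 2t - 5)
(s₁, t₁) = (2.5, -2) − 0.02·(24, -9) = (2.02, -1.82)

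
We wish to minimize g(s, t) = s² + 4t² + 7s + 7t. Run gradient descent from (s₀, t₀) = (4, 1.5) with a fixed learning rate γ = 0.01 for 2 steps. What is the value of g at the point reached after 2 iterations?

52.73432516

∇g = (2s + 7, 8t + 7)
Step 1: at (4, 1.5), ∇g = (15, 19) → (4, 1.5) − 0.01·(15, 19) = (3.85, 1.31)
Step 2: at (3.85, 1.31), ∇g = (14.7, 17.48) → (3.85, 1.31) − 0.01·(14.7, 17.48) = (3.703, 1.1352)
g(3.703, 1.1352) = 52.73432516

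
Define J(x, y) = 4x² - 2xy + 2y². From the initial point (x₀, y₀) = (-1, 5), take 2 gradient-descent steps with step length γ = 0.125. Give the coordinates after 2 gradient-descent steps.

(0.5625, 1.4375)

∇J = (8x - 2y, -2x + 4y)
(x₁, y₁) = (-1, 5) − 0.125·(-18, 22) = (1.25, 2.25)
(x₂, y₂) = (1.25, 2.25) − 0.125·(5.5, 6.5) = (0.5625, 1.4375)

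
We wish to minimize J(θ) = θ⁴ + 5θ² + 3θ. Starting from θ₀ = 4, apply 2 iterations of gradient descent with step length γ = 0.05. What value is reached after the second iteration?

256.961475

J′(θ) = 4θ³ + 10θ + 3
θ₁ = 4 − 0.05·299 = -10.95
θ₂ = -10.95 − 0.05·(-5358.2295) = 256.961475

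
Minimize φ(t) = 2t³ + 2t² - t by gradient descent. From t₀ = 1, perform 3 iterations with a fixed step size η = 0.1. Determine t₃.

0.1781704

φ′(t) = 6t² + 4t - 1
t₁ = 1 − 0.1·9 = 0.1
t₂ = 0.1 − 0.1·(-0.54) = 0.154
t₃ = 0.154 − 0.1·(-0.241704) = 0.1781704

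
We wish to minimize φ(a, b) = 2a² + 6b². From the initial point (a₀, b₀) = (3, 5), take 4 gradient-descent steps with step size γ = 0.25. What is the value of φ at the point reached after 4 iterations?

∇φ = (4a, 12b)
Step 1: at (3, 5), ∇φ = (12, 60) → (3, 5) − 0.25·(12, 60) = (0, -10)
Step 2: at (0, -10), ∇φ = (0, -120) → (0, -10) − 0.25·(0, -120) = (0, 20)
Step 3: at (0, 20), ∇φ = (0, 240) → (0, 20) − 0.25·(0, 240) = (0, -40)
Step 4: at (0, -40), ∇φ = (0, -480) → (0, -40) − 0.25·(0, -480) = (0, 80)
φ(0, 80) = 38400

38400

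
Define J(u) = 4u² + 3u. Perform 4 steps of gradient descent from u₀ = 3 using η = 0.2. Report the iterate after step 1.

J′(u) = 8u + 3
Step 1: J′(3) = 27; u₁ = 3 − 0.2·27 = -2.4

-2.4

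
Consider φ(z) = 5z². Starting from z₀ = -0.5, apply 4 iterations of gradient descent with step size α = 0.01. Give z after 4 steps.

φ′(z) = 10z
z₁ = -0.5 − 0.01·(-5) = -0.45
z₂ = -0.45 − 0.01·(-4.5) = -0.405
z₃ = -0.405 − 0.01·(-4.05) = -0.3645
z₄ = -0.3645 − 0.01·(-3.645) = -0.32805

-0.32805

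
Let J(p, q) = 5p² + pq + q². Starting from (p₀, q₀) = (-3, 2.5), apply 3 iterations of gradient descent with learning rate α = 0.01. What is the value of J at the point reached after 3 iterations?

25.84173805615625

∇J = (10p + q, p + 2q)
Step 1: at (-3, 2.5), ∇J = (-27.5, 2) → (-3, 2.5) − 0.01·(-27.5, 2) = (-2.725, 2.48)
Step 2: at (-2.725, 2.48), ∇J = (-24.77, 2.235) → (-2.725, 2.48) − 0.01·(-24.77, 2.235) = (-2.4773, 2.45765)
Step 3: at (-2.4773, 2.45765), ∇J = (-22.31535, 2.438) → (-2.4773, 2.45765) − 0.01·(-22.31535, 2.438) = (-2.2541465, 2.43327)
J(-2.2541465, 2.43327) = 25.84173805615625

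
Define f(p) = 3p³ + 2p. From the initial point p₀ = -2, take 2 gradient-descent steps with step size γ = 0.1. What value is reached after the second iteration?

-36.276

f′(p) = 9p² + 2
p₁ = -2 − 0.1·38 = -5.8
p₂ = -5.8 − 0.1·304.76 = -36.276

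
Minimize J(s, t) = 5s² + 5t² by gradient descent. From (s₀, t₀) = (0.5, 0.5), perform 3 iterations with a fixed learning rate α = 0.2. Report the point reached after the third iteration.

(-0.5, -0.5)

∇J = (10s, 10t)
Step 1: at (0.5, 0.5), ∇J = (5, 5) → (0.5, 0.5) − 0.2·(5, 5) = (-0.5, -0.5)
Step 2: at (-0.5, -0.5), ∇J = (-5, -5) → (-0.5, -0.5) − 0.2·(-5, -5) = (0.5, 0.5)
Step 3: at (0.5, 0.5), ∇J = (5, 5) → (0.5, 0.5) − 0.2·(5, 5) = (-0.5, -0.5)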